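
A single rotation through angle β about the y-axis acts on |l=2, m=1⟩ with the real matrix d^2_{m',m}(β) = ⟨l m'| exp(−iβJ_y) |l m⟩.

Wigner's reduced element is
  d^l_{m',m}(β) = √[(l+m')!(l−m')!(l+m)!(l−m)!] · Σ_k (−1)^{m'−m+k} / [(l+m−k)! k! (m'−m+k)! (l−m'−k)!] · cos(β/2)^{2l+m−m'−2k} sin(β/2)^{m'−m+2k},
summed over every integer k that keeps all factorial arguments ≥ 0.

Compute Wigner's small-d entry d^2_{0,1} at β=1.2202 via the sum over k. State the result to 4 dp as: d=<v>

d=0.3951

d^2_{0,1}(β=1.2202) via Wigner's sum:
Half-angle: c=0.819591, s=0.572949. N=√(2·2·6·1)=4.898979
The bounds max(0,m−m')=1 and min(l+m,l−m')=2 give 2 terms
  k=1: (−1)^0·4.8990/(2)·0.8196^3·0.5729^1 = +0.772650
  k=2: (−1)^1·4.8990/(2)·0.8196^1·0.5729^3 = -0.377591
d^2_{0,1}(1.2202) = +0.772650 -0.377591 = +0.395059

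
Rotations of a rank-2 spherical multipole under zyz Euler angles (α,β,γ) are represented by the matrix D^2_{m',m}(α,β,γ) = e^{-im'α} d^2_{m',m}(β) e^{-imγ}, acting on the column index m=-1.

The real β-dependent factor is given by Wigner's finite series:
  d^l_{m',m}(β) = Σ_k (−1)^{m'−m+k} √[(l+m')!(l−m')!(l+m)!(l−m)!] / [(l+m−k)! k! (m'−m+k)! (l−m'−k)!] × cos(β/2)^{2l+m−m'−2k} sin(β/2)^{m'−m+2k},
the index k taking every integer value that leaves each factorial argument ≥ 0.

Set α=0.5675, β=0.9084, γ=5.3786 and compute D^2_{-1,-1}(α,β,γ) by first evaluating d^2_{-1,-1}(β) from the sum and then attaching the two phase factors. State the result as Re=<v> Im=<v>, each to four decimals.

Re=0.1753 Im=-0.0614

D^2_{-1,-1}(0.5675,0.9084,5.3786) = e^{-i·-1·0.5675}·d^2_{-1,-1}(0.9084)·e^{-i·-1·5.3786}. Compute d first:
c=cos(0.9084/2)=0.898612, s=sin(0.9084/2)=0.438744; N=√[1·6·1·6]=6.000000
k: max(0,(-1)−(-1))=0 … min(2+(-1),2−(-1))=1
  k=0: (−1)^0·6.0000/(6)·0.8986^4·0.4387^0 = +0.652063
  k=1: (−1)^1·6.0000/(2)·0.8986^2·0.4387^2 = -0.466324
d^2_{-1,-1}(0.9084) = +0.652063 -0.466324 = +0.185739
D = (+0.843247+0.537526i)·(+0.185739)·(+0.618012-0.786169i) = +0.175286-0.061431i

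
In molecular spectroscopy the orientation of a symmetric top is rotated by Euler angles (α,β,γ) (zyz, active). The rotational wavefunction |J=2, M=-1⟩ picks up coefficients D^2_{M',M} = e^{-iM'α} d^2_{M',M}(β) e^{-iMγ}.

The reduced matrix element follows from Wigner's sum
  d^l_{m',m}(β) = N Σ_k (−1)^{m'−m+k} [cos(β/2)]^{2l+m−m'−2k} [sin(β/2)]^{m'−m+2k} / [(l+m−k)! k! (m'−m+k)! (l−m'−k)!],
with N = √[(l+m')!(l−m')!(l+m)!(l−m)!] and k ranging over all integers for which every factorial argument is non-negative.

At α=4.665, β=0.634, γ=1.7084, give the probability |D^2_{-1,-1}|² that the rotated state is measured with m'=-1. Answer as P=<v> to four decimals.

P=0.3046

First d^2_{-1,-1}(β=0.634), then the phase factors e^{-i(-1)α} and e^{-i(-1)γ}:
With c≡cos(β/2)=0.950175 and s≡sin(β/2)=0.311717, N=[1·6·1·6]^{1/2}=6.000000
k: max(0,(-1)−(-1))=0 … min(2+(-1),2−(-1))=1
  k=0: (−1)^0·6.0000/(6)·0.9502^4·0.3117^0 = +0.815106
  k=1: (−1)^1·6.0000/(2)·0.9502^2·0.3117^2 = -0.263179
d^2_{-1,-1}(0.634) = +0.815106 -0.263179 = +0.551927
|D^2_{-1,-1}|² = |d^2_{-1,-1}(β)|² = (+0.551927)² = 0.304624 (the z-rotation phases have unit modulus)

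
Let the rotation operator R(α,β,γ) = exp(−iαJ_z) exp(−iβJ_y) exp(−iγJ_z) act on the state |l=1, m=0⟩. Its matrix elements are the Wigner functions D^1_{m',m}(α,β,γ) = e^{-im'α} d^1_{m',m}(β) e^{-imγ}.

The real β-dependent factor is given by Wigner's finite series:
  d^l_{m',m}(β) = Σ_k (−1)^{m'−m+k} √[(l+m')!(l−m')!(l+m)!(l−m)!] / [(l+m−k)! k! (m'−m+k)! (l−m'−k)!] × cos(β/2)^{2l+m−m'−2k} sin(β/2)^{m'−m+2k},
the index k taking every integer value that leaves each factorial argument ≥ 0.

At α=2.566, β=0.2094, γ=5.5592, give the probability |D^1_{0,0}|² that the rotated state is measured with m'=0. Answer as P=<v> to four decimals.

P=0.9568

D^1_{0,0}(2.566,0.2094,5.5592) = e^{-i·0·2.566}·d^1_{0,0}(0.2094)·e^{-i·0·5.5592}. Compute d first:
c=cos(0.2094/2)=0.994524, s=sin(0.2094/2)=0.104509; N=√[1·1·1·1]=1.000000
k∈{0,1} keeps every argument non-negative
  k=0: (−1)^0·1.0000/(1)·0.9945^2·0.1045^0 = +0.989078
  k=1: (−1)^1·1.0000/(1)·0.9945^0·0.1045^2 = -0.010922
d^1_{0,0}(0.2094) = +0.989078 -0.010922 = +0.978156
|D^1_{0,0}|² = |d^1_{0,0}(β)|² = (+0.978156)² = 0.956789 (the z-rotation phases have unit modulus)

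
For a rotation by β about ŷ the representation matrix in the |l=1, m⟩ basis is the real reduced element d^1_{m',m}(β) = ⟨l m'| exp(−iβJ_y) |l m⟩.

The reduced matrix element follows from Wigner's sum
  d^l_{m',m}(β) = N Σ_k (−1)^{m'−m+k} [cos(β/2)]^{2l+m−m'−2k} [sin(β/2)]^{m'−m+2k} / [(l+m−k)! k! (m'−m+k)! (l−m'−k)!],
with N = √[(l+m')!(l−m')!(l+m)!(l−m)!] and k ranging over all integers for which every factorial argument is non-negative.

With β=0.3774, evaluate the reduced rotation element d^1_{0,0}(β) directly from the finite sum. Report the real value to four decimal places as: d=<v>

d=0.9296

d^1_{0,0}(β=0.3774) via Wigner's sum:
Half-angle: c=0.982249, s=0.187582. N=√(1·1·1·1)=1.000000
k: max(0,(0)−(0))=0 … min(1+(0),1−(0))=1
  k=0: (−1)^0·1.0000/(1)·0.9822^2·0.1876^0 = +0.964813
  k=1: (−1)^1·1.0000/(1)·0.9822^0·0.1876^2 = -0.035187
d^1_{0,0}(0.3774) = +0.964813 -0.035187 = +0.929626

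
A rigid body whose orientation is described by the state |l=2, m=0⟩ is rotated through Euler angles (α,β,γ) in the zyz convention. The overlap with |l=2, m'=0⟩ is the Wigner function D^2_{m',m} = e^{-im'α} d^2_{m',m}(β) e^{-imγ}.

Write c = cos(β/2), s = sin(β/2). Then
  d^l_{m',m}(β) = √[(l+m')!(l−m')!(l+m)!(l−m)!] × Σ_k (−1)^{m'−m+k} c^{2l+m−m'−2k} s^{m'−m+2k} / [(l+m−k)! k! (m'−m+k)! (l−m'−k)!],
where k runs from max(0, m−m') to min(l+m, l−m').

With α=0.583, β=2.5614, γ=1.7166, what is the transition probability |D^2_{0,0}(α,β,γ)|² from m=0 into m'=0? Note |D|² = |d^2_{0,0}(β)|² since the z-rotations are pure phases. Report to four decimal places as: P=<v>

Split into d^2_{0,0}(β=2.5614) × two z-phases.
Half-angle: c=0.286045, s=0.958216. N=√(2·2·2·2)=4.000000
k: max(0,(0)−(0))=0 … min(2+(0),2−(0))=2
  k=0: (−1)^0·4.0000/(4)·0.2860^4·0.9582^0 = +0.006695
  k=1: (−1)^1·4.0000/(1)·0.2860^2·0.9582^2 = -0.300507
  k=2: (−1)^2·4.0000/(4)·0.2860^0·0.9582^4 = +0.843052
d^2_{0,0}(2.5614) = +0.006695 -0.300507 +0.843052 = +0.549240
|D^2_{0,0}|² = |d^2_{0,0}(β)|² = (+0.549240)² = 0.301664 (the z-rotation phases have unit modulus)

P=0.3017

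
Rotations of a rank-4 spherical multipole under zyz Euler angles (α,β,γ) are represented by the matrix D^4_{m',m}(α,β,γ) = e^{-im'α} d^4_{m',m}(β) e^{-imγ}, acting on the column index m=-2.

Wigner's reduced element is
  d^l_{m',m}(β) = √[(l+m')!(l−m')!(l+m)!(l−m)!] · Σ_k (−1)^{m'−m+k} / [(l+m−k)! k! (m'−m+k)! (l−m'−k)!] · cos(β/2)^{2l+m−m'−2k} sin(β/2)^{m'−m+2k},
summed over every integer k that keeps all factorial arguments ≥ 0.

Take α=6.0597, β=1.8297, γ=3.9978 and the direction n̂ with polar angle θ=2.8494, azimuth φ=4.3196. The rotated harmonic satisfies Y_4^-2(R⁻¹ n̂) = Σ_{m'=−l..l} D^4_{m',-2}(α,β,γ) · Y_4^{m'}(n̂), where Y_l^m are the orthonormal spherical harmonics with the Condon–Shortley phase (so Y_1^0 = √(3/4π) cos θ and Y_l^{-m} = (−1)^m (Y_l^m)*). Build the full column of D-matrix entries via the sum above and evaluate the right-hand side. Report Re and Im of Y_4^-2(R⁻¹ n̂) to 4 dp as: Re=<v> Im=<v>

Need the full column D^4_{m',-2} for m'=−4..4 at α=6.0597, β=1.8297, γ=3.9978.
cos(β/2)=0.609909, sin(β/2)=0.792471
d^4_{-4,-2}: single k=2 term ⇒ +0.171056;  D = +0.116889+0.124889i
d^4_{-3,-2}: k∈[1..2] ⇒ +0.093090 -0.471479 = -0.378389;  D = -0.190908-0.326699i
d^4_{-2,-2}: k∈[0..2] ⇒ +0.019148 -0.387918 +0.818628 = +0.449857;  D = +0.135240+0.429048i
d^4_{-1,-2}: k∈[0..2] ⇒ -0.105555 +0.891012 -1.002832 = -0.217375;  D = -0.017776-0.216647i
d^4_{0,-2}: k∈[0..2] ⇒ +0.306676 -1.380655 +0.874083 = -0.199896;  D = +0.028214-0.197895i
d^4_{1,-2}: k∈[0..2] ⇒ -0.594008 +1.504248 -0.507909 = +0.402332;  D = -0.143651+0.375813i
d^4_{2,-2}: k∈[0..2] ⇒ +0.818628 -1.105637 +0.155549 = -0.131460;  D = +0.072985-0.109339i
d^4_{3,-2}: k∈[0..1] ⇒ -0.795973 +0.447933 = -0.348040;  D = +0.252578-0.239450i
d^4_{4,-2}: single k=0 term ⇒ +0.487540;  D = -0.419357+0.248667i
Y_4^{m'}(θ=2.8494,φ=4.3196) and Σ D·Y over m':
  (+0.1169+0.1249i)·(-0.0000+0.0030i)  (-0.1909-0.3267i)·(-0.0265+0.0110i)  (+0.1352+0.4290i)·(-0.1063-0.1064i)  (-0.0178-0.2166i)·(+0.1708-0.4122i)  (+0.0282-0.1979i)·(+0.5207+0.0000i)  (-0.1437+0.3758i)·(-0.1708-0.4122i)  (+0.0730-0.1093i)·(-0.1063+0.1064i)  (+0.2526-0.2394i)·(+0.0265+0.0110i)  (-0.4194+0.2487i)·(-0.0000-0.0030i)
Y_4^-2(R⁻¹ n̂) = +0.155250-0.173685i

Re=0.1552 Im=-0.1737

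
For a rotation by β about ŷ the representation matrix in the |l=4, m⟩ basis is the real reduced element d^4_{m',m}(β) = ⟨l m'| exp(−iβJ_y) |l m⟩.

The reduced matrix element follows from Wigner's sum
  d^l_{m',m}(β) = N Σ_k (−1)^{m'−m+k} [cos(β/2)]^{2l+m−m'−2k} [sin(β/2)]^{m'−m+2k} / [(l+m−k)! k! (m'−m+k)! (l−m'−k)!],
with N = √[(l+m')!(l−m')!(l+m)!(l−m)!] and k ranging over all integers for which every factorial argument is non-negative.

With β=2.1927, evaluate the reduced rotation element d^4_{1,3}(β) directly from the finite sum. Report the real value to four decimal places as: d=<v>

d^4_{1,3}(β=2.1927) via Wigner's sum:
With c≡cos(β/2)=0.456846 and s≡sin(β/2)=0.889546, N=[120·6·5040·1]^{1/2}=1904.940944
k: max(0,(3)−(1))=2 … min(4+(3),4−(1))=3
  k=2: (−1)^0·1904.9409/(240)·0.4568^6·0.8895^2 = +0.057099
  k=3: (−1)^1·1904.9409/(144)·0.4568^4·0.8895^4 = -0.360804
d^4_{1,3}(2.1927) = +0.057099 -0.360804 = -0.303706

d=-0.3037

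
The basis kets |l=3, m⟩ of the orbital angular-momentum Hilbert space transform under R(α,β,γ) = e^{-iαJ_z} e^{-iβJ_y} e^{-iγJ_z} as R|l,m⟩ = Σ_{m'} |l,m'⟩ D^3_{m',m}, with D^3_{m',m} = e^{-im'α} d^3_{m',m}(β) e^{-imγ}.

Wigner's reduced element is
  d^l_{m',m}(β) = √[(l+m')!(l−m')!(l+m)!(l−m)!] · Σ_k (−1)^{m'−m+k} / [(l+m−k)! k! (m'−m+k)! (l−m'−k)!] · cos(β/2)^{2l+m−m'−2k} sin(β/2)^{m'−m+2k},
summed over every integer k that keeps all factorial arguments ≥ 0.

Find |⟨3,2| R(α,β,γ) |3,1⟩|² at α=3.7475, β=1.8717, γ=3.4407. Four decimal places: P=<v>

D^3_{2,1}(3.7475,1.8717,3.4407) = e^{-i·2·3.7475}·d^3_{2,1}(1.8717)·e^{-i·1·3.4407}. Compute d first:
Half-angle: c=0.593134, s=0.805104. N=√(120·1·24·2)=75.894664
k∈{0,1} keeps every argument non-negative
  k=0: (−1)^1·75.8947/(24)·0.5931^5·0.8051^1 = -0.186903
  k=1: (−1)^2·75.8947/(12)·0.5931^3·0.8051^3 = +0.688723
d^3_{2,1}(1.8717) = -0.186903 +0.688723 = +0.501819
|D^3_{2,1}|² = |d^3_{2,1}(β)|² = (+0.501819)² = 0.251823 (the z-rotation phases have unit modulus)

P=0.2518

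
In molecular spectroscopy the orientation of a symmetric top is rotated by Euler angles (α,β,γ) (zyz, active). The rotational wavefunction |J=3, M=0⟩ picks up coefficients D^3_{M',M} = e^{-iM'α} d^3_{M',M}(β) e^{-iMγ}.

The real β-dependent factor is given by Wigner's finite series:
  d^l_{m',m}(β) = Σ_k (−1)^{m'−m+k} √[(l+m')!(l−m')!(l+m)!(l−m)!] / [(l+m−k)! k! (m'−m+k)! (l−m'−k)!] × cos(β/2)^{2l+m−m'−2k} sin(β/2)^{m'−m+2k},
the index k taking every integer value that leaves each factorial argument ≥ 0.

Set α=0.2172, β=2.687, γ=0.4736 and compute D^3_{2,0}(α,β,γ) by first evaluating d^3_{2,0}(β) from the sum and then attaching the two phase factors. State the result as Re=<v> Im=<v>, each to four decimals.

D^3_{2,0}(0.2172,2.687,0.4736) = e^{-i·2·0.2172}·d^3_{2,0}(2.687)·e^{-i·0·0.4736}. Compute d first:
Half-angle: c=0.225344, s=0.974279. N=√(120·1·6·6)=65.726707
Admissible k: 0..1 (factorial args all ≥0)
  k=0: (−1)^2·65.7267/(12)·0.2253^4·0.9743^2 = +0.013406
  k=1: (−1)^3·65.7267/(12)·0.2253^2·0.9743^4 = -0.250604
d^3_{2,0}(2.687) = +0.013406 -0.250604 = -0.237197
D = (+0.907123-0.420866i)·(-0.237197)·(+1.000000+0.000000i) = -0.215167+0.099828i

Re=-0.2152 Im=0.0998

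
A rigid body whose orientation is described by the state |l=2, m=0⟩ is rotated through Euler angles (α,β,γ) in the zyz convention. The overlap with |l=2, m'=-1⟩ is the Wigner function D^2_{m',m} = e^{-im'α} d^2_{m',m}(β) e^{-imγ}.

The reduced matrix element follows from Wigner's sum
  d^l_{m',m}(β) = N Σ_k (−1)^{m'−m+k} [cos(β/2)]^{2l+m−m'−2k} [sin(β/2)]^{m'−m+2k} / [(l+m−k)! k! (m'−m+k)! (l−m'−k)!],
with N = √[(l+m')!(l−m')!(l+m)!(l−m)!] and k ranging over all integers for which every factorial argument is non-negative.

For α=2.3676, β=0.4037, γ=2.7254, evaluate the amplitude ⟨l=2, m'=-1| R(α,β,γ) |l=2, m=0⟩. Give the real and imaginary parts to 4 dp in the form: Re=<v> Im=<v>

Re=-0.3164 Im=0.3093

D^2_{-1,0}(2.3676,0.4037,2.7254) = e^{-i·-1·2.3676}·d^2_{-1,0}(0.4037)·e^{-i·0·2.7254}. Compute d first:
With c≡cos(β/2)=0.979697 and s≡sin(β/2)=0.200482, N=[1·6·2·2]^{1/2}=4.898979
k∈{1,2} keeps every argument non-negative
  k=1: (−1)^0·4.8990/(2)·0.9797^3·0.2005^1 = +0.461771
  k=2: (−1)^1·4.8990/(2)·0.9797^1·0.2005^3 = -0.019337
d^2_{-1,0}(0.4037) = +0.461771 -0.019337 = +0.442434
Phases: e^{-i·(-1)·2.3676}=-0.715126+0.698996i, e^{-i·(0)·2.7254}=+1.000000+0.000000i ⇒ D=-0.316396+0.309260i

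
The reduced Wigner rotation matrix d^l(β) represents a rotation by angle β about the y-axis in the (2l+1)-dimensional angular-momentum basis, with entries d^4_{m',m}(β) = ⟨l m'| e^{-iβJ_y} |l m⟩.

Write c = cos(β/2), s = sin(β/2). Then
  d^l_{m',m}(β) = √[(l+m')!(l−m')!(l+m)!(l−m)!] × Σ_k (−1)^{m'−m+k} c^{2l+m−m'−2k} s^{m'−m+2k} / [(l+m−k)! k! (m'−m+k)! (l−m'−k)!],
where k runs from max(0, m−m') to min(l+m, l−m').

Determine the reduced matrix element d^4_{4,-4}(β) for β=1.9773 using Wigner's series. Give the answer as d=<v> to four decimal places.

d=0.2370

d^4_{4,-4}(β=1.9773) via Wigner's sum:
c=cos(1.9773/2)=0.549818, s=sin(1.9773/2)=0.835284; N=√[40320·1·1·40320]=40320.000000
Admissible k: 0..0 (factorial args all ≥0)
  k=0: (−1)^8·40320.0000/(40320)·0.5498^0·0.8353^8 = +0.236960
d^4_{4,-4}(1.9773) = +0.236960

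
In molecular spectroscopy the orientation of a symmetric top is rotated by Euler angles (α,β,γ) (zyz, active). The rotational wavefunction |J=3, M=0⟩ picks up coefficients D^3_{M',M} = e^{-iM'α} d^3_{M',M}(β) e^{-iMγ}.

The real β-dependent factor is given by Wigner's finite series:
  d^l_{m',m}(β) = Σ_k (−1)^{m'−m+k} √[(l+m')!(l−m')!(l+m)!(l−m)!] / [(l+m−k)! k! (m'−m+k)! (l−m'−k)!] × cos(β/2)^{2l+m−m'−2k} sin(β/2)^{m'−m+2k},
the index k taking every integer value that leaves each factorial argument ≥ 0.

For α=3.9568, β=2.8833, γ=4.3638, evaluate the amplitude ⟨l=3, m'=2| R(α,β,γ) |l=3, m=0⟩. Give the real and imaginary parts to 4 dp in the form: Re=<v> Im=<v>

Re=0.0051 Im=0.0862

Split into d^3_{2,0}(β=2.8833) × two z-phases.
Half-angle: c=0.128788, s=0.991672. N=√(120·1·6·6)=65.726707
k∈{0,1} keeps every argument non-negative
  k=0: (−1)^2·65.7267/(12)·0.1288^4·0.9917^2 = +0.001482
  k=1: (−1)^3·65.7267/(12)·0.1288^2·0.9917^4 = -0.087858
d^3_{2,0}(2.8833) = +0.001482 -0.087858 = -0.086376
Attach z-rotation phases: D = e^{-i(2)(3.9568)}·(-0.086376)·e^{-i(0)(4.3638)} = +0.005147+0.086223i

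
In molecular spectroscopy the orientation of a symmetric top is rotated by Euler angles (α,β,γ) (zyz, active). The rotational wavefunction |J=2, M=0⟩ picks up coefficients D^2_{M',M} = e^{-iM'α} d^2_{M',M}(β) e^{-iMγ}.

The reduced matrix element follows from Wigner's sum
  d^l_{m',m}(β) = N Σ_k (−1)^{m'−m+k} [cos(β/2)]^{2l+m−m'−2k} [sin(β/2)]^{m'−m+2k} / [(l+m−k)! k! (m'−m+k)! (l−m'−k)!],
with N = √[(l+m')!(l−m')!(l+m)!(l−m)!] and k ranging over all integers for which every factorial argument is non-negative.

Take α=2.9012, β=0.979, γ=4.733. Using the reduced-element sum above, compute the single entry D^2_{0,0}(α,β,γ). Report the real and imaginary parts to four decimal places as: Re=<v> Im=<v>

D^2_{0,0}(2.9012,0.979,4.733) = e^{-i·0·2.9012}·d^2_{0,0}(0.979)·e^{-i·0·4.733}. Compute d first:
Half-angle: c=0.882568, s=0.470185. N=√(2·2·2·2)=4.000000
Admissible k: 0..2 (factorial args all ≥0)
  k=0: (−1)^0·4.0000/(4)·0.8826^4·0.4702^0 = +0.606726
  k=1: (−1)^1·4.0000/(1)·0.8826^2·0.4702^2 = -0.688800
  k=2: (−1)^2·4.0000/(4)·0.8826^0·0.4702^4 = +0.048874
d^2_{0,0}(0.979) = +0.606726 -0.688800 +0.048874 = -0.033200
D = (+1.000000+0.000000i)·(-0.033200)·(+1.000000+0.000000i) = -0.033200+0.000000i

Re=-0.0332 Im=0.0000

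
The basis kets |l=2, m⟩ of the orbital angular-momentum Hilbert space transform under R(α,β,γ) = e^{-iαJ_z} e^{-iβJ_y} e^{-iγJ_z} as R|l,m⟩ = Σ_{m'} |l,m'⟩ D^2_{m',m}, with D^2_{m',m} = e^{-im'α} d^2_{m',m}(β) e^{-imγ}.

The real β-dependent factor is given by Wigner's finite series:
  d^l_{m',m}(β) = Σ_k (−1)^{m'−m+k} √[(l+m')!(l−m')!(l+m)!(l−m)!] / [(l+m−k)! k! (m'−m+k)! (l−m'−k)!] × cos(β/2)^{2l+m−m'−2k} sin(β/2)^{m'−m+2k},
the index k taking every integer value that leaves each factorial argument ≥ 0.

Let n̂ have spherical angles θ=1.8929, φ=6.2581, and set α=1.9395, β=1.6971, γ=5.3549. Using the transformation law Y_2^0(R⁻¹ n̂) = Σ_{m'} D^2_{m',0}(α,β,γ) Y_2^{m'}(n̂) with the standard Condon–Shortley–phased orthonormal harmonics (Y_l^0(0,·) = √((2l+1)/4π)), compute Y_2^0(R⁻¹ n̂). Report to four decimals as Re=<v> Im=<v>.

Re=-0.2178 Im=0.0000

Need the full column D^2_{m',0} for m'=−2..2 at α=1.9395, β=1.6971, γ=5.3549.
cos(β/2)=0.661072, sin(β/2)=0.750323
d^2_{-2,0}: single k=2 term ⇒ +0.602655;  D = -0.446094-0.405208i
d^2_{-1,0}: k∈[1..2] ⇒ +0.530970 -0.684019 = -0.153050;  D = +0.055160-0.142764i
d^2_{0,0}: k∈[0..2] ⇒ +0.190983 -0.984132 +0.316951 = -0.476198;  D = -0.476198+0.000000i
d^2_{1,0}: k∈[0..1] ⇒ -0.530970 +0.684019 = +0.153050;  D = -0.055160-0.142764i
d^2_{2,0}: single k=0 term ⇒ +0.602655;  D = -0.446094+0.405208i
Y_2^{m'}(θ=1.8929,φ=6.2581) and Σ D·Y over m':
  (-0.4461-0.4052i)·(+0.3471+0.0174i)  (+0.0552-0.1428i)·(-0.2319-0.0058i)  (-0.4762+0.0000i)·(-0.2206+0.0000i)  (-0.0552-0.1428i)·(+0.2319-0.0058i)  (-0.4461+0.4052i)·(+0.3471-0.0174i)
Y_2^0(R⁻¹ n̂) = -0.217786+0.000000i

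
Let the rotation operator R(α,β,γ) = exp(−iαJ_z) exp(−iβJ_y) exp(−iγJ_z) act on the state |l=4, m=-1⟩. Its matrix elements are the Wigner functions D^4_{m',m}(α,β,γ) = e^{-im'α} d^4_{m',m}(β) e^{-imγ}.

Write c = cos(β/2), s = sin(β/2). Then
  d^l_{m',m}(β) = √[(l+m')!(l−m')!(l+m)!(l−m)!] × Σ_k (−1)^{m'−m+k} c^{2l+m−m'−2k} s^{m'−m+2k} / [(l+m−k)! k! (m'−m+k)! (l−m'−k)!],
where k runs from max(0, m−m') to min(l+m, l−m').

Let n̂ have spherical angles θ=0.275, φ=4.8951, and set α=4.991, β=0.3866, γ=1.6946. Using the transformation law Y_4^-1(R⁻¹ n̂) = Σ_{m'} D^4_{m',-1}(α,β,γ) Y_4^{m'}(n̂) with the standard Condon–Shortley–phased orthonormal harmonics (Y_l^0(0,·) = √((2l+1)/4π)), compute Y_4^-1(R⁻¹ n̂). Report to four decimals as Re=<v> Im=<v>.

Re=-0.0219 Im=-0.2109

Need the full column D^4_{m',-1} for m'=−4..4 at α=4.991, β=0.3866, γ=1.6946.
cos(β/2)=0.981376, sin(β/2)=0.192098
d^4_{-4,-1}: single k=3 term ⇒ +0.048288;  D = -0.045643+0.015764i
d^4_{-3,-1}: k∈[2..3] ⇒ +0.261655 -0.016709 = +0.244946;  D = -0.140554-0.200607i
d^4_{-2,-1}: k∈[1..3] ⇒ +0.714508 -0.136885 +0.003497 = +0.581120;  D = +0.365868-0.451488i
d^4_{-1,-1}: k∈[0..3] ⇒ +0.860364 -0.494482 +0.037893 -0.000484 = +0.403291;  D = +0.371075+0.157945i
d^4_{0,-1}: k∈[0..3] ⇒ -0.753158 +0.173147 -0.006634 +0.000042 = -0.586603;  D = +0.072438-0.582113i
d^4_{1,-1}: k∈[0..3] ⇒ +0.329655 -0.037893 +0.000726 -0.000002 = +0.292486;  D = -0.288988+0.045098i
d^4_{2,-1}: k∈[0..2] ⇒ -0.091256 +0.005245 -0.000040 = -0.086052;  D = +0.036140+0.078095i
d^4_{3,-1}: k∈[0..1] ⇒ +0.016709 -0.000384 = +0.016325;  D = +0.012359-0.010666i
d^4_{4,-1}: single k=0 term ⇒ -0.001850;  D = -0.001547-0.001014i
Y_4^{m'}(θ=0.275,φ=4.8951) and Σ D·Y over m':
  (-0.0456+0.0158i)·(+0.0018-0.0016i)  (-0.1406-0.2006i)·(-0.0126-0.0206i)  (+0.3659-0.4515i)·(-0.1263+0.0483i)  (+0.3711+0.1579i)·(+0.0783+0.4236i)  (+0.0724-0.5821i)·(+0.5544+0.0000i)  (-0.2890+0.0451i)·(-0.0783+0.4236i)  (+0.0361+0.0781i)·(-0.1263-0.0483i)  (+0.0124-0.0107i)·(+0.0126-0.0206i)  (-0.0015-0.0010i)·(+0.0018+0.0016i)
Y_4^-1(R⁻¹ n̂) = -0.021859-0.210887i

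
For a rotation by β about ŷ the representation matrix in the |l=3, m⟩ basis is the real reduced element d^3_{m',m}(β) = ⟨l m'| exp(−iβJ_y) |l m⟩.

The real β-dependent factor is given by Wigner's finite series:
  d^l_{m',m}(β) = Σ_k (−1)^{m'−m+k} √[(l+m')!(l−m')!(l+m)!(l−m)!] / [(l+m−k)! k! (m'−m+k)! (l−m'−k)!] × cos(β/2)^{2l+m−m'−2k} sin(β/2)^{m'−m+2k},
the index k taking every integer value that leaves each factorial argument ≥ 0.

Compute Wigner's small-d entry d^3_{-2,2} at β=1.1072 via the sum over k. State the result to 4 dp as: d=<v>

d^3_{-2,2}(β=1.1072) via Wigner's sum:
c=cos(1.1072/2)=0.850637, s=sin(1.1072/2)=0.525753; N=√[1·120·120·1]=120.000000
k∈{4,5} keeps every argument non-negative
  k=4: (−1)^0·120.0000/(24)·0.8506^2·0.5258^4 = +0.276430
  k=5: (−1)^1·120.0000/(120)·0.8506^0·0.5258^6 = -0.021120
d^3_{-2,2}(1.1072) = +0.276430 -0.021120 = +0.255310

d=0.2553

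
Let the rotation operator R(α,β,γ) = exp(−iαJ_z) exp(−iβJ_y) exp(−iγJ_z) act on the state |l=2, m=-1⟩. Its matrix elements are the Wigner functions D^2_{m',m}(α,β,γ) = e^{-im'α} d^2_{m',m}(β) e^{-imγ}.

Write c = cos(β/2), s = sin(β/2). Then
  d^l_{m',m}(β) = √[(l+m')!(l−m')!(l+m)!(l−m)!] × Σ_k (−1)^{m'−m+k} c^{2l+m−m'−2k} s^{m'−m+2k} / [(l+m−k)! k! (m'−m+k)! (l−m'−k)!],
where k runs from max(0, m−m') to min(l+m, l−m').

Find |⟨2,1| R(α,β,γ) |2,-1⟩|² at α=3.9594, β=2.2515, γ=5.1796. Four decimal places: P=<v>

P=0.0444

D^2_{1,-1}(3.9594,2.2515,5.1796) = e^{-i·1·3.9594}·d^2_{1,-1}(2.2515)·e^{-i·-1·5.1796}. Compute d first:
c=cos(2.2515/2)=0.430500, s=sin(2.2515/2)=0.902591; N=√[6·1·1·6]=6.000000
Admissible k: 0..1 (factorial args all ≥0)
  k=0: (−1)^2·6.0000/(2)·0.4305^2·0.9026^2 = +0.452948
  k=1: (−1)^3·6.0000/(6)·0.4305^0·0.9026^4 = -0.663687
d^2_{1,-1}(2.2515) = +0.452948 -0.663687 = -0.210739
|D^2_{1,-1}|² = |d^2_{1,-1}(β)|² = (-0.210739)² = 0.044411 (the z-rotation phases have unit modulus)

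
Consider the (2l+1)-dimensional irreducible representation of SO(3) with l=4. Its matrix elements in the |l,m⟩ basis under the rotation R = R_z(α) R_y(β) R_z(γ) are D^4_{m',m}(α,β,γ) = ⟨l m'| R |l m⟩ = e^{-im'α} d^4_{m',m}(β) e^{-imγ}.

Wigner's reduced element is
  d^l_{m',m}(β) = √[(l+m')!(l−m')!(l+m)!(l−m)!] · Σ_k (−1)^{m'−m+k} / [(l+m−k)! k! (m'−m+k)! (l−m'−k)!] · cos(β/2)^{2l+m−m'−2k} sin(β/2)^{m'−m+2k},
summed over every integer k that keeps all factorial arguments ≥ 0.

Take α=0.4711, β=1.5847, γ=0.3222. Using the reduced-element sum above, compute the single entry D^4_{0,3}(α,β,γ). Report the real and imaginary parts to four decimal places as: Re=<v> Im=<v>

D^4_{0,3}(0.4711,1.5847,0.3222) = e^{-i·0·0.4711}·d^4_{0,3}(1.5847)·e^{-i·3·0.3222}. Compute d first:
Half-angle: c=0.702174, s=0.712005. N=√(24·24·5040·1)=1703.830978
k∈{3,4} keeps every argument non-negative
  k=3: (−1)^0·1703.8310/(144)·0.7022^5·0.7120^3 = +0.729017
  k=4: (−1)^1·1703.8310/(144)·0.7022^3·0.7120^5 = -0.749574
d^4_{0,3}(1.5847) = +0.729017 -0.749574 = -0.020557
Attach z-rotation phases: D = e^{-i(0)(0.4711)}·(-0.020557)·e^{-i(3)(0.3222)} = -0.011679+0.016918i

Re=-0.0117 Im=0.0169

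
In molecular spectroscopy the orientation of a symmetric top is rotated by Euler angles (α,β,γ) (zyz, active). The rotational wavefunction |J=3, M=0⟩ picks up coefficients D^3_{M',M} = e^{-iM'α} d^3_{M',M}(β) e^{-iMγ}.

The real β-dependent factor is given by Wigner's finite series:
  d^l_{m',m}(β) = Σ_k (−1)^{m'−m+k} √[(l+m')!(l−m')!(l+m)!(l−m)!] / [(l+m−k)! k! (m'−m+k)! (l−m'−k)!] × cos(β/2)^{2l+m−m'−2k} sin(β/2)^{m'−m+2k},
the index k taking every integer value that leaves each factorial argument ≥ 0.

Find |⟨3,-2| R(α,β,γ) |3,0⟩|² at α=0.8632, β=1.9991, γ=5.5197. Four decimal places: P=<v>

First d^3_{-2,0}(β=1.9991), then the phase factors e^{-i(-2)α} and e^{-i(0)γ}:
Half-angle: c=0.540681, s=0.841228. N=√(1·120·6·6)=65.726707
Admissible k: 2..3 (factorial args all ≥0)
  k=2: (−1)^0·65.7267/(12)·0.5407^4·0.8412^2 = +0.331247
  k=3: (−1)^1·65.7267/(12)·0.5407^2·0.8412^4 = -0.801857
d^3_{-2,0}(1.9991) = +0.331247 -0.801857 = -0.470610
|D^3_{-2,0}|² = |d^3_{-2,0}(β)|² = (-0.470610)² = 0.221474 (the z-rotation phases have unit modulus)

P=0.2215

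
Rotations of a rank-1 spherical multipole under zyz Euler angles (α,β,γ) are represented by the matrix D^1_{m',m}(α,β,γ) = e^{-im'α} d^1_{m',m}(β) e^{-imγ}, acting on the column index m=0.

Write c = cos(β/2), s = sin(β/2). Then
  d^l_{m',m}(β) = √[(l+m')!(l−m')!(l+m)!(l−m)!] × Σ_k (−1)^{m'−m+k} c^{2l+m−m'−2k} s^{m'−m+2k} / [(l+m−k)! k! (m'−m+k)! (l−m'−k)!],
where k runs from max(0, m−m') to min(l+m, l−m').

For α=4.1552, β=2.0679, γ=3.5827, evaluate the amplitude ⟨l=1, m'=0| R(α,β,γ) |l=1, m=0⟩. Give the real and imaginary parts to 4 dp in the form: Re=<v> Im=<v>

Re=-0.4769 Im=0.0000

First d^1_{0,0}(β=2.0679), then the phase factors e^{-i(0)α} and e^{-i(0)γ}:
Half-angle: c=0.511429, s=0.859326. N=√(1·1·1·1)=1.000000
Admissible k: 0..1 (factorial args all ≥0)
  k=0: (−1)^0·1.0000/(1)·0.5114^2·0.8593^0 = +0.261559
  k=1: (−1)^1·1.0000/(1)·0.5114^0·0.8593^2 = -0.738441
d^1_{0,0}(2.0679) = +0.261559 -0.738441 = -0.476882
Phases: e^{-i·(0)·4.1552}=+1.000000+0.000000i, e^{-i·(0)·3.5827}=+1.000000+0.000000i ⇒ D=-0.476882+0.000000i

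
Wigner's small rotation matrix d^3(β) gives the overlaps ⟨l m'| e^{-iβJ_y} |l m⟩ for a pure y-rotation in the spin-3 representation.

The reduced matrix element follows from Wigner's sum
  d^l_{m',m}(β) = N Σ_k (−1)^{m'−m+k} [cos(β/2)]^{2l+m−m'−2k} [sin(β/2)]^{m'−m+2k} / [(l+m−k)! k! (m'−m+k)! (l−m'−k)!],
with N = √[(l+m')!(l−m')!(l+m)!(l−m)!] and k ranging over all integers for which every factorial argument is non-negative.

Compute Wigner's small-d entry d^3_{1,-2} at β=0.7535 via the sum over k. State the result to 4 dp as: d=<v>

d=-0.2334

d^3_{1,-2}(β=0.7535) via Wigner's sum:
c=cos(0.7535/2)=0.929865, s=sin(0.7535/2)=0.367900; N=√[24·2·1·120]=75.894664
k: max(0,(-2)−(1))=0 … min(3+(-2),3−(1))=1
  k=0: (−1)^3·75.8947/(12)·0.9299^3·0.3679^3 = -0.253210
  k=1: (−1)^4·75.8947/(24)·0.9299^1·0.3679^5 = +0.019819
d^3_{1,-2}(0.7535) = -0.253210 +0.019819 = -0.233391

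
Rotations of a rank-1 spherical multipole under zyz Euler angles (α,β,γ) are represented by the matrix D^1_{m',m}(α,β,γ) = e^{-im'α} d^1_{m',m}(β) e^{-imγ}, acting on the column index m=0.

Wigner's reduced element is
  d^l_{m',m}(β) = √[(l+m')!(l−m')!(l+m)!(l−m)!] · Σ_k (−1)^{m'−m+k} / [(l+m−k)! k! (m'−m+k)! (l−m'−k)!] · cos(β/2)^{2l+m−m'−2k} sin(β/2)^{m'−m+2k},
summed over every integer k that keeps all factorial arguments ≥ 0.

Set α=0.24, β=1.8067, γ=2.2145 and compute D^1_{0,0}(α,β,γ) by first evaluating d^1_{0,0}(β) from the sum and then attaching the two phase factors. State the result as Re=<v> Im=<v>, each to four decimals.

Re=-0.2337 Im=0.0000

D^1_{0,0}(0.24,1.8067,2.2145) = e^{-i·0·0.24}·d^1_{0,0}(1.8067)·e^{-i·0·2.2145}. Compute d first:
c=cos(1.8067/2)=0.618982, s=sin(1.8067/2)=0.785405; N=√[1·1·1·1]=1.000000
The bounds max(0,m−m')=0 and min(l+m,l−m')=1 give 2 terms
  k=0: (−1)^0·1.0000/(1)·0.6190^2·0.7854^0 = +0.383139
  k=1: (−1)^1·1.0000/(1)·0.6190^0·0.7854^2 = -0.616861
d^1_{0,0}(1.8067) = +0.383139 -0.616861 = -0.233722
D = (+1.000000+0.000000i)·(-0.233722)·(+1.000000+0.000000i) = -0.233722+0.000000i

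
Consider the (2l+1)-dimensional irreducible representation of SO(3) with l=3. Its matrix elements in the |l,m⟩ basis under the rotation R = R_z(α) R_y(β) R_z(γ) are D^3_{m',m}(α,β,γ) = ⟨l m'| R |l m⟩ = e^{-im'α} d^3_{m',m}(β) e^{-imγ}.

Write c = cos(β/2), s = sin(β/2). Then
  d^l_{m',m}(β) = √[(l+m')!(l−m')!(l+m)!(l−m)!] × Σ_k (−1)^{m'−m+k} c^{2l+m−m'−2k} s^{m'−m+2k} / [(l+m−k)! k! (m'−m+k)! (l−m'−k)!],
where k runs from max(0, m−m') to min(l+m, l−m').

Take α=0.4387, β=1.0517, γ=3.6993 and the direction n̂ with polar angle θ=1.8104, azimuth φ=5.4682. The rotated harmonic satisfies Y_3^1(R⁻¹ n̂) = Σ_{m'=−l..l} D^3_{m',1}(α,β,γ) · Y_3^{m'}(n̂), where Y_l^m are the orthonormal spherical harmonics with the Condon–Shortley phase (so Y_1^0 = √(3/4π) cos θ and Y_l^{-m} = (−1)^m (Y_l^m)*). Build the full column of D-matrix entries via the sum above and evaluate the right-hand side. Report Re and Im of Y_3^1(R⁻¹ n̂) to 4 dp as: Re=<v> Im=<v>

Need the full column D^3_{m',1} for m'=−3..3 at α=0.4387, β=1.0517, γ=3.6993.
cos(β/2)=0.864898, sin(β/2)=0.501948
d^3_{-3,1}: single k=4 term ⇒ +0.183912;  D = -0.133510-0.126487i
d^3_{-2,1}: k∈[3..4] ⇒ +0.517489 -0.087148 = +0.430341;  D = -0.408536-0.135245i
d^3_{-1,1}: k∈[2..4] ⇒ +0.845918 -0.379888 +0.015994 = +0.482024;  D = -0.478614+0.057229i
d^3_{0,1}: k∈[1..3] ⇒ +0.841537 -0.850321 +0.095466 = +0.086682;  D = -0.073547+0.045876i
d^3_{1,1}: k∈[0..2] ⇒ +0.418589 -1.127890 +0.284916 = -0.424385;  D = +0.230578-0.356281i
d^3_{2,1}: k∈[0..1] ⇒ -0.768214 +0.517489 = -0.250725;  D = +0.033916-0.248421i
d^3_{3,1}: single k=0 term ⇒ +0.546037;  D = +0.162935+0.521161i
Y_3^{m'}(θ=1.8104,φ=5.4682) and Σ D·Y over m':
  (-0.1335-0.1265i)·(-0.2934+0.2454i)  (-0.4085-0.1352i)·(+0.0135-0.2285i)  (-0.4786+0.0572i)·(-0.1547-0.1641i)  (-0.0735+0.0459i)·(+0.2407+0.0000i)  (+0.2306-0.3563i)·(+0.1547-0.1641i)  (+0.0339-0.2484i)·(+0.0135+0.2285i)  (+0.1629+0.5212i)·(+0.2934+0.2454i)
Y_3^1(R⁻¹ n̂) = +0.053812+0.280900i

Re=0.0538 Im=0.2809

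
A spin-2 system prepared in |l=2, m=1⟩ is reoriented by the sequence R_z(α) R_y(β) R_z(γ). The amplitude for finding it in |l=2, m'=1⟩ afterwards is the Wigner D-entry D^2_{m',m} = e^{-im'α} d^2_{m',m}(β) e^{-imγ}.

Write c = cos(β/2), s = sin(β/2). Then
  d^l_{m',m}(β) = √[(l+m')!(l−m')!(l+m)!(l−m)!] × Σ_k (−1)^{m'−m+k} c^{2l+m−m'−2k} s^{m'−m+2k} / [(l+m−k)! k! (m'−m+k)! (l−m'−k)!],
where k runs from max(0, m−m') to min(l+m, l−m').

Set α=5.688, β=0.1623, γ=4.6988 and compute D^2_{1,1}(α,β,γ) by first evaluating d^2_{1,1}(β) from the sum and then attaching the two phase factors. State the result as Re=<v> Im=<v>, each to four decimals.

Re=-0.5532 Im=0.7935

D^2_{1,1}(5.688,0.1623,4.6988) = e^{-i·1·5.688}·d^2_{1,1}(0.1623)·e^{-i·1·4.6988}. Compute d first:
Half-angle: c=0.996709, s=0.081061. N=√(6·1·6·1)=6.000000
Admissible k: 0..1 (factorial args all ≥0)
  k=0: (−1)^0·6.0000/(6)·0.9967^4·0.0811^0 = +0.986901
  k=1: (−1)^1·6.0000/(2)·0.9967^2·0.0811^2 = -0.019583
d^2_{1,1}(0.1623) = +0.986901 -0.019583 = +0.967318
Attach z-rotation phases: D = e^{-i(1)(5.688)}·(+0.967318)·e^{-i(1)(4.6988)} = -0.553173+0.793539i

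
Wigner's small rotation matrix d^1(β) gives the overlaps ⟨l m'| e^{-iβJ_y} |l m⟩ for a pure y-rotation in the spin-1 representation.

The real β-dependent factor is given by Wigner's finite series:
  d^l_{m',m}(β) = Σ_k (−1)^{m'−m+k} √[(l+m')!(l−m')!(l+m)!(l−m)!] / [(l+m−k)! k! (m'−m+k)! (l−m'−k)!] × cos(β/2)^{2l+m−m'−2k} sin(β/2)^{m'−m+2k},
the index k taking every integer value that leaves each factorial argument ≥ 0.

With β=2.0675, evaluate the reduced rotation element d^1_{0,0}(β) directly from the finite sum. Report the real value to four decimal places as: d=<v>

d=-0.4765

d^1_{0,0}(β=2.0675) via Wigner's sum:
c=cos(2.0675/2)=0.511600, s=sin(2.0675/2)=0.859224; N=√[1·1·1·1]=1.000000
k∈{0,1} keeps every argument non-negative
  k=0: (−1)^0·1.0000/(1)·0.5116^2·0.8592^0 = +0.261735
  k=1: (−1)^1·1.0000/(1)·0.5116^0·0.8592^2 = -0.738265
d^1_{0,0}(2.0675) = +0.261735 -0.738265 = -0.476530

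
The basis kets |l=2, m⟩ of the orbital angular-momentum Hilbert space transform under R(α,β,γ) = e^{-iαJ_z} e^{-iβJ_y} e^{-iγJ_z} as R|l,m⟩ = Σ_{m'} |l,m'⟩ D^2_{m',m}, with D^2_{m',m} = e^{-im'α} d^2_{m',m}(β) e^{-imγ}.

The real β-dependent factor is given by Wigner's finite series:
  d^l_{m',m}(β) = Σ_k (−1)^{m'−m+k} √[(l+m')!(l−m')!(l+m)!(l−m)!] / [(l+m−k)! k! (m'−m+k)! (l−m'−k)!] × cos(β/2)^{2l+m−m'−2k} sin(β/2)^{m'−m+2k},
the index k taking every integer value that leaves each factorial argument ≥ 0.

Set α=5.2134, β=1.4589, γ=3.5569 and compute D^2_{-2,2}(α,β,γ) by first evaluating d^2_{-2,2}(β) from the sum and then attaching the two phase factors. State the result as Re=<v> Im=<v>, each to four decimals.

Split into d^2_{-2,2}(β=1.4589) × two z-phases.
Half-angle: c=0.745541, s=0.666460. N=√(1·24·24·1)=24.000000
k∈{4} keeps every argument non-negative
  k=4: (−1)^0·24.0000/(24)·0.7455^0·0.6665^4 = +0.197286
d^2_{-2,2}(1.4589) = +0.197286
Phases: e^{-i·(-2)·5.2134}=-0.538600-0.842562i, e^{-i·(2)·3.5569}=+0.674422-0.738346i ⇒ D=-0.194395-0.033651i

Re=-0.1944 Im=-0.0337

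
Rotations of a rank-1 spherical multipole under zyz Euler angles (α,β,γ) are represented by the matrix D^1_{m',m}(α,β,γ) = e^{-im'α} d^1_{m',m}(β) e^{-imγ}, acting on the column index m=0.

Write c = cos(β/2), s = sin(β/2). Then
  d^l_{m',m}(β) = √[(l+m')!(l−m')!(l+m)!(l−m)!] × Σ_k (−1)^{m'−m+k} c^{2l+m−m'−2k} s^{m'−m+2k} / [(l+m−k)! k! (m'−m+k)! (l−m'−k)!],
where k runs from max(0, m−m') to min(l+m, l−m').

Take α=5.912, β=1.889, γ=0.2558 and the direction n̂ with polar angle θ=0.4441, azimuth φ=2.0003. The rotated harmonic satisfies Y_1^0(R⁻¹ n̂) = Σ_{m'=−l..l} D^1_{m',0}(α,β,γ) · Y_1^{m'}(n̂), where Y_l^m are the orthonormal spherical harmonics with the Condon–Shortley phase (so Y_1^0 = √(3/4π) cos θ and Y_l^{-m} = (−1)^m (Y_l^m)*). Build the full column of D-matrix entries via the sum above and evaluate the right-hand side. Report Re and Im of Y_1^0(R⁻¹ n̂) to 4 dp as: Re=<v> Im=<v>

Need the full column D^1_{m',0} for m'=−1..1 at α=5.912, β=1.889, γ=0.2558.
cos(β/2)=0.586148, sin(β/2)=0.810204
d^1_{-1,0}: single k=1 term ⇒ +0.671609;  D = +0.625871-0.243606i
d^1_{0,0}: k∈[0..1] ⇒ +0.343570 -0.656430 = -0.312861;  D = -0.312861+0.000000i
d^1_{1,0}: single k=0 term ⇒ -0.671609;  D = -0.625871-0.243606i
Y_1^{m'}(θ=0.4441,φ=2.0003) and Σ D·Y over m':
  (+0.6259-0.2436i)·(-0.0618-0.1350i)  (-0.3129+0.0000i)·(+0.4412+0.0000i)  (-0.6259-0.2436i)·(+0.0618-0.1350i)
Y_1^0(R⁻¹ n̂) = -0.281164+0.000000i

Re=-0.2812 Im=0.0000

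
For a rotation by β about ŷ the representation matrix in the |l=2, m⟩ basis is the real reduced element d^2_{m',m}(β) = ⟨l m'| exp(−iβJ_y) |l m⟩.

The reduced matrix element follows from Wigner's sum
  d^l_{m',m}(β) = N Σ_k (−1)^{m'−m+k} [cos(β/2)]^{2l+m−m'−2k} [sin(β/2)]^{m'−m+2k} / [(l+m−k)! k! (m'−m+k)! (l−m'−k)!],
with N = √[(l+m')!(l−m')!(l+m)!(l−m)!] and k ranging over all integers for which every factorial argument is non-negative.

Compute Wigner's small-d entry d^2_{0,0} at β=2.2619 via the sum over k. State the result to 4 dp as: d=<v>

d=0.1094

d^2_{0,0}(β=2.2619) via Wigner's sum:
With c≡cos(β/2)=0.425800 and s≡sin(β/2)=0.904817, N=[2·2·2·2]^{1/2}=4.000000
The bounds max(0,m−m')=0 and min(l+m,l−m')=2 give 3 terms
  k=0: (−1)^0·4.0000/(4)·0.4258^4·0.9048^0 = +0.032872
  k=1: (−1)^1·4.0000/(1)·0.4258^2·0.9048^2 = -0.593737
  k=2: (−1)^2·4.0000/(4)·0.4258^0·0.9048^4 = +0.670260
d^2_{0,0}(2.2619) = +0.032872 -0.593737 +0.670260 = +0.109395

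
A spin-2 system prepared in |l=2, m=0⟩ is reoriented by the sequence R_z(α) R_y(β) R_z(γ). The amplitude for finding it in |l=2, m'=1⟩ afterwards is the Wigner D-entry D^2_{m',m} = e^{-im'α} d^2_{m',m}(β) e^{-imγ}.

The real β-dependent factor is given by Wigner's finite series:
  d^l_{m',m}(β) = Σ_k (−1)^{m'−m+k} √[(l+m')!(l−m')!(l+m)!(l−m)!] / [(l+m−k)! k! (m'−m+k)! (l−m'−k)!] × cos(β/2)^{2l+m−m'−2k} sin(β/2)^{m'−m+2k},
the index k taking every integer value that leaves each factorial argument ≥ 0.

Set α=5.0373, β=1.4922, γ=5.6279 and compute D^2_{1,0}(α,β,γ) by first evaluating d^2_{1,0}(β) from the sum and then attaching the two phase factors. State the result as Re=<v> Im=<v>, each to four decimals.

Re=-0.0306 Im=-0.0908

D^2_{1,0}(5.0373,1.4922,5.6279) = e^{-i·1·5.0373}·d^2_{1,0}(1.4922)·e^{-i·0·5.6279}. Compute d first:
With c≡cos(β/2)=0.734342 and s≡sin(β/2)=0.678780, N=[6·1·2·2]^{1/2}=4.898979
k∈{0,1} keeps every argument non-negative
  k=0: (−1)^1·4.8990/(2)·0.7343^3·0.6788^1 = -0.658414
  k=1: (−1)^2·4.8990/(2)·0.7343^1·0.6788^3 = +0.562550
d^2_{1,0}(1.4922) = -0.658414 +0.562550 = -0.095865
Attach z-rotation phases: D = e^{-i(1)(5.0373)}·(-0.095865)·e^{-i(0)(5.6279)} = -0.030602-0.090849i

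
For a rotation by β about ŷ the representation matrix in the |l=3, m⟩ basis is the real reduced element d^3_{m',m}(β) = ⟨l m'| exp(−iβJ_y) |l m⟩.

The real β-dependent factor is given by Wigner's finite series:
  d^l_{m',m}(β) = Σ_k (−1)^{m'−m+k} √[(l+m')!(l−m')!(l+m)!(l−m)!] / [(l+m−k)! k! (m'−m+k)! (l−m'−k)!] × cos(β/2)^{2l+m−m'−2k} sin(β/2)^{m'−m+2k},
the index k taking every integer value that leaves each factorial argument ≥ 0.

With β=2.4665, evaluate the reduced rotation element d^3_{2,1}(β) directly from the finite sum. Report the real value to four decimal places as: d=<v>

d^3_{2,1}(β=2.4665) via Wigner's sum:
With c≡cos(β/2)=0.331173 and s≡sin(β/2)=0.943570, N=[120·1·24·2]^{1/2}=75.894664
k∈{0,1} keeps every argument non-negative
  k=0: (−1)^1·75.8947/(24)·0.3312^5·0.9436^1 = -0.011886
  k=1: (−1)^2·75.8947/(12)·0.3312^3·0.9436^3 = +0.192982
d^3_{2,1}(2.4665) = -0.011886 +0.192982 = +0.181096

d=0.1811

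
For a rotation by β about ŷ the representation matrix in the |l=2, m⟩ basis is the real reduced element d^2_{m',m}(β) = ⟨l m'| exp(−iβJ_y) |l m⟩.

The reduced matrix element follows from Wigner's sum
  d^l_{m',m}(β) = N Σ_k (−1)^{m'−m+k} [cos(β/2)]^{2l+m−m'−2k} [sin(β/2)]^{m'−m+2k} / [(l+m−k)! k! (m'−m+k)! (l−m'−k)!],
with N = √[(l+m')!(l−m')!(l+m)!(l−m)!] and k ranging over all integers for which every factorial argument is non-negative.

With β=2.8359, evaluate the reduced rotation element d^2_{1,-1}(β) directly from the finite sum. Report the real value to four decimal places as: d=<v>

d=-0.8862

d^2_{1,-1}(β=2.8359) via Wigner's sum:
With c≡cos(β/2)=0.152252 and s≡sin(β/2)=0.988342, N=[6·1·1·6]^{1/2}=6.000000
k: max(0,(-1)−(1))=0 … min(2+(-1),2−(1))=1
  k=0: (−1)^2·6.0000/(2)·0.1523^2·0.9883^2 = +0.067930
  k=1: (−1)^3·6.0000/(6)·0.1523^0·0.9883^4 = -0.954176
d^2_{1,-1}(2.8359) = +0.067930 -0.954176 = -0.886246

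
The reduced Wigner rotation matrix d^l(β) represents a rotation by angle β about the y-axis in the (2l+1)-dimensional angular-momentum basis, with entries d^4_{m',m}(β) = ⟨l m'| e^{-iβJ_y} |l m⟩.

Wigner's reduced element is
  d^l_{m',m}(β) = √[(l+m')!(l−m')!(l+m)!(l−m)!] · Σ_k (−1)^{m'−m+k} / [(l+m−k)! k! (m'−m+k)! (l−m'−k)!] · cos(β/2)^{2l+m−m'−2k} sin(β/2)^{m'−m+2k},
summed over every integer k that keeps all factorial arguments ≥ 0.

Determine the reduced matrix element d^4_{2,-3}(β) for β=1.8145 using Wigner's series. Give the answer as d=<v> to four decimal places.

d^4_{2,-3}(β=1.8145) via Wigner's sum:
With c≡cos(β/2)=0.615915 and s≡sin(β/2)=0.787813, N=[720·2·1·5040]^{1/2}=2693.993318
k∈{0,1} keeps every argument non-negative
  k=0: (−1)^5·2693.9933/(240)·0.6159^3·0.7878^5 = -0.795907
  k=1: (−1)^6·2693.9933/(720)·0.6159^1·0.7878^7 = +0.434057
d^4_{2,-3}(1.8145) = -0.795907 +0.434057 = -0.361850

d=-0.3619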